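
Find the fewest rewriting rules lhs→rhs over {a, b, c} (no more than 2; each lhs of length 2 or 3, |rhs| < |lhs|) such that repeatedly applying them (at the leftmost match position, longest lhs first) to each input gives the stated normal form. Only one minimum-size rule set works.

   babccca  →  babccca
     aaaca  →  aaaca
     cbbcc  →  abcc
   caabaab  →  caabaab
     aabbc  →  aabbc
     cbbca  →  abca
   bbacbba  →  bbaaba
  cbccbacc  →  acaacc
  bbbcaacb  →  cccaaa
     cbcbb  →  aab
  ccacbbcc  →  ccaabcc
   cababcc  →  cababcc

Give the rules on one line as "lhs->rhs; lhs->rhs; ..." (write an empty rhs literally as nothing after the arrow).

bbb->cc; cb->a

  | babccca
  | aaaca
  | cbbcc => abcc
  | caabaab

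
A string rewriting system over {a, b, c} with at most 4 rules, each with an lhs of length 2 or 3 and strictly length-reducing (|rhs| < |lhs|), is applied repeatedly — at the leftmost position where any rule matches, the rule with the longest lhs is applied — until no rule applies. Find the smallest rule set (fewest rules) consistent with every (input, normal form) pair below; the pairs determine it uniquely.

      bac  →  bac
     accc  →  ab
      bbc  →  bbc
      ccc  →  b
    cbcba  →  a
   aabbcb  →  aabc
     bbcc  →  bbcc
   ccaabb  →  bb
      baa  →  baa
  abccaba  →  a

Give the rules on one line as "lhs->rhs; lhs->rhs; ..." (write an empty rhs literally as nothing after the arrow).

bcb->c; ca->; cb->; ccc->b

  | bac
  | accc => ab
  | bbc
  | ccc => b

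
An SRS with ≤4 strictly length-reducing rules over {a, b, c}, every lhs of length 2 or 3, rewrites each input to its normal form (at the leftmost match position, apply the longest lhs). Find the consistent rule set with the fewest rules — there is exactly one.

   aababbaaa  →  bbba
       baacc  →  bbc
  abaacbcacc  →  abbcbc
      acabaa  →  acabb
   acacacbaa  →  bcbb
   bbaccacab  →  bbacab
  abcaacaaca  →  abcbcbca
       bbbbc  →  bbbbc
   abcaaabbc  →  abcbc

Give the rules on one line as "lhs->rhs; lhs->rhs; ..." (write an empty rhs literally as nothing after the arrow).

aa->b; bab->; bcc->bc; cac->

  | aababbaaa => bbabbaaa => bbaaa => bbba
  | baacc => bbcc => bbc
  | abaacbcacc => abbcbcacc => abbcbc
  | acabaa => acabb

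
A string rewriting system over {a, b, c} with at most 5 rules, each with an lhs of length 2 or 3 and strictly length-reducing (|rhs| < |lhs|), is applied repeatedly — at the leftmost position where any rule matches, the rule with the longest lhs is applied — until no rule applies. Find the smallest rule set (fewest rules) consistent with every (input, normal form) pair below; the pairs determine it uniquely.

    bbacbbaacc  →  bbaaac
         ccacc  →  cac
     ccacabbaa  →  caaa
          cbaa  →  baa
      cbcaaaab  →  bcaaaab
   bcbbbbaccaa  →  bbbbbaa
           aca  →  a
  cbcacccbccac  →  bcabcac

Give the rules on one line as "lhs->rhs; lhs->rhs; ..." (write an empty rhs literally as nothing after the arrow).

  | bbacbbaacc => bbabbaacc => bbaaacc => bbaaac
  | ccacc => cacc => cac
  | ccacabbaa => cacabbaa => cabbaa => caaa
  | cbaa => baa

abb->a; aca->a; cb->b; cc->c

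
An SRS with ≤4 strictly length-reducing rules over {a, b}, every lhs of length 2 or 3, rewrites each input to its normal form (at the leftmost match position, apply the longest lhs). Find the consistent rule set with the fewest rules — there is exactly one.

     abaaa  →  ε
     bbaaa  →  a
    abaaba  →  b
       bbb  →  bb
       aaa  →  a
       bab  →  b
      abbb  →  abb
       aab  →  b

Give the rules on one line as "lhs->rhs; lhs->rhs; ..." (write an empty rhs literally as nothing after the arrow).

  | abaaa => bbaa => ba => ε
  | bbaaa => baa => a
  | abaaba => bbaba => bba => b
  | bbb => bb

aa->; aba->bb; ba->; bbb->bb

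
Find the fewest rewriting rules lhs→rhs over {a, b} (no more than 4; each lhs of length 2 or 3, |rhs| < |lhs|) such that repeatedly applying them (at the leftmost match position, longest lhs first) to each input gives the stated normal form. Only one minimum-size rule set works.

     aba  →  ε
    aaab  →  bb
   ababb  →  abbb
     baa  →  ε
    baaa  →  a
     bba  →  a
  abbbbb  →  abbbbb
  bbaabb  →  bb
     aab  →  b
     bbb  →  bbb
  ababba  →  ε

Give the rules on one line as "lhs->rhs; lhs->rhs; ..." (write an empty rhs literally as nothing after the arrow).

  | aba => aa => ε
  | aaab => bab => bb
  | ababb => abbb
  | baa => aa => ε

aa->; aaa->ba; ba->a; bab->bb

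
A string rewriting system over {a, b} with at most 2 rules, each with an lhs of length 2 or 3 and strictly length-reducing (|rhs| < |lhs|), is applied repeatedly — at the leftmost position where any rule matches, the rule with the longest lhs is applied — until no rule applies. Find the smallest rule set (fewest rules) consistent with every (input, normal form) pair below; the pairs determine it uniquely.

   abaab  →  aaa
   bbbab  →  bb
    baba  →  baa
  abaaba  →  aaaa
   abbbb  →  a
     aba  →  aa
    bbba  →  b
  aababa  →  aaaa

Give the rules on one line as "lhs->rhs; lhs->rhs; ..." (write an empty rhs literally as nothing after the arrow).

ab->a; bba->

  | abaab => aaab => aaa
  | bbbab => bb
  | baba => baa
  | abaaba => aaaba => aaaa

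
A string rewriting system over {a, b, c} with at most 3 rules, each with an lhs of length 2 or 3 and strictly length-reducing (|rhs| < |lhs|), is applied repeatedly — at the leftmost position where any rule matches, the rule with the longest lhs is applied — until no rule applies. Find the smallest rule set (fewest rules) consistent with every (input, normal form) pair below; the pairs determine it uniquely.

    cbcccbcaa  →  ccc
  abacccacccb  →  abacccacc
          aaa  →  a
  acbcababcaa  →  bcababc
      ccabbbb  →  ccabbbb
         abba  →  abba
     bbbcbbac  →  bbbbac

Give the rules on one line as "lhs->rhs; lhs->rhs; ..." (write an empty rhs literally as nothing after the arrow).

  | cbcccbcaa => cccbcaa => cccaa => ccc
  | abacccacccb => abacccacc
  | aaa => a
  | acbcababcaa => bcababcaa => bcababc

aa->; acb->b; cb->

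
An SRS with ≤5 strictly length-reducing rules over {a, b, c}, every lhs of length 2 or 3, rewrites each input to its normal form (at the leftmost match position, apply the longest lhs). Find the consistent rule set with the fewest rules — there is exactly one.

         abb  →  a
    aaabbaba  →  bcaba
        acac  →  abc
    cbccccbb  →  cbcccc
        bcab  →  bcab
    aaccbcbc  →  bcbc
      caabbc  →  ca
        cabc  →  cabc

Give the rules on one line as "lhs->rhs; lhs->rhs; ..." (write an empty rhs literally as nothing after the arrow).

aaa->bc; ac->; aca->ab; bb->

  | abb => a
  | aaabbaba => bcbbaba => bcaba
  | acac => abc
  | cbccccbb => cbcccc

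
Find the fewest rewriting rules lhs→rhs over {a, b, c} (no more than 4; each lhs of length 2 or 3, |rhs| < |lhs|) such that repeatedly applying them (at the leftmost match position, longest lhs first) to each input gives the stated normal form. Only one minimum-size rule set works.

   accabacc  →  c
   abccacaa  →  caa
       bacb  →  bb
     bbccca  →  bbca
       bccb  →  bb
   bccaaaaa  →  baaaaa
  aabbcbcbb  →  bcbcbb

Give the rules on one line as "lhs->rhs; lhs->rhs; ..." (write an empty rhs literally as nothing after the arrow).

ab->c; ac->; cc->

  | accabacc => cabacc => ccacc => acc => c
  | abccacaa => cccacaa => cacaa => caa
  | bacb => bb
  | bbccca => bbca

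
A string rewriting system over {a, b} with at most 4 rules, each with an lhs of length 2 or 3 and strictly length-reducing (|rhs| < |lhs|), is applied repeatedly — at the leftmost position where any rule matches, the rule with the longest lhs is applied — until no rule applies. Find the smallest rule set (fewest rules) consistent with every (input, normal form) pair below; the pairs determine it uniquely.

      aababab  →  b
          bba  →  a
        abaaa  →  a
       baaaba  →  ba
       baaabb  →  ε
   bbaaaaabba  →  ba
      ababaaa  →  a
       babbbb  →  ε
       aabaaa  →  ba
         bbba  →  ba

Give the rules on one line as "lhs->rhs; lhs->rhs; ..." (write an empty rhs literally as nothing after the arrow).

aa->; ab->; bb->

  | aababab => babab => bab => b
  | bba => a
  | abaaa => aaa => a
  | baaaba => baba => ba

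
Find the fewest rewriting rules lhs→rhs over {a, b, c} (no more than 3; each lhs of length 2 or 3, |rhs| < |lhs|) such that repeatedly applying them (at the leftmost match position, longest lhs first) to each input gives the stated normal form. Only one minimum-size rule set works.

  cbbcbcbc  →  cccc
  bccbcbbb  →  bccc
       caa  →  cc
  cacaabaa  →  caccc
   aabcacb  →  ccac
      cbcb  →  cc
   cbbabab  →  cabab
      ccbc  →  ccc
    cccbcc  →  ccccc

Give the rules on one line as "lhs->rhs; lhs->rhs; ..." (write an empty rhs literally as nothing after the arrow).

  | cbbcbcbc => cbcbcbc => ccbcbc => cccbc => cccc
  | bccbcbbb => bcccbbb => bcccbb => bcccb => bccc
  | caa => cc
  | cacaabaa => caccbaa => caccaa => caccc

aa->c; cb->c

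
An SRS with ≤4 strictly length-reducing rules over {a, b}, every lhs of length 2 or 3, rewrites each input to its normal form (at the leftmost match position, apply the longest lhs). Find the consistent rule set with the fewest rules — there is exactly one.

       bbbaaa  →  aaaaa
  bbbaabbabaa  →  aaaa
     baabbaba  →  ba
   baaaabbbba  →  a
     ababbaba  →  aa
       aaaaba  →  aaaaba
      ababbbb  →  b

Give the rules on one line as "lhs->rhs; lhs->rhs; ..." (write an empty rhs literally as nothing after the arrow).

abb->; baa->; bab->; bbb->aa

  | bbbaaa => aaaaa
  | bbbaabbabaa => aaaabbabaa => aaaabaa => aaaa
  | baabbaba => bbaba => ba
  | baaaabbbba => aabbbba => abba => a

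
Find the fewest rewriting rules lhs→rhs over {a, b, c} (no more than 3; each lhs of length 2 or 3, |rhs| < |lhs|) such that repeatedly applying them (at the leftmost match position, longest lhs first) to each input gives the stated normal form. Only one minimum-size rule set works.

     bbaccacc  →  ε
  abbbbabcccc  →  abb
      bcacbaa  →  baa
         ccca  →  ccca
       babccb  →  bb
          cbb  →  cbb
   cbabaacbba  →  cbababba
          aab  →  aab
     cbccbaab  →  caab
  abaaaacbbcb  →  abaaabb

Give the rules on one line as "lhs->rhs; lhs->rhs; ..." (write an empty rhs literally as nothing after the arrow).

  | bbaccacc => bbcacc => bacc => bc => ε
  | abbbbabcccc => abbbbaccc => abbbbcc => abbbc => abb
  | bcacbaa => acbaa => baa
  | ccca

ac->; bc->; ccb->c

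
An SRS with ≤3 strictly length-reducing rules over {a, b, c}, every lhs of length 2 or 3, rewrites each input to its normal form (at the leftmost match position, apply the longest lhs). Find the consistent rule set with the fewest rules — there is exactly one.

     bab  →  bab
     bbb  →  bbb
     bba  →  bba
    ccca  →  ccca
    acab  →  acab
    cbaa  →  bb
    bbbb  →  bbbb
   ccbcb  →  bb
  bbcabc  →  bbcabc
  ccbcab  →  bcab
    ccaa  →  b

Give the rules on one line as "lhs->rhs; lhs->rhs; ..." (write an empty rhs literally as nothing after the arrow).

aa->b; cb->b

  | bab
  | bbb
  | bba
  | ccca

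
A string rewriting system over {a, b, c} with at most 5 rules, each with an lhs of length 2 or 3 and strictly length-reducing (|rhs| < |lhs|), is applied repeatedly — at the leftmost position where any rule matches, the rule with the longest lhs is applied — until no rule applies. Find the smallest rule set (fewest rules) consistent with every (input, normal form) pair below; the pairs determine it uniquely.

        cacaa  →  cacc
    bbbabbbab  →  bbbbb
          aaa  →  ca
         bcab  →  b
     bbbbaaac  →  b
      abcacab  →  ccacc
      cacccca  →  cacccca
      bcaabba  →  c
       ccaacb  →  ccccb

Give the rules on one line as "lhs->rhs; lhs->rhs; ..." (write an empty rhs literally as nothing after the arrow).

aa->c; ab->c; ba->; bc->b

  | cacaa => cacc
  | bbbabbbab => bbbbbab => bbbbb
  | aaa => ca
  | bcab => bab => b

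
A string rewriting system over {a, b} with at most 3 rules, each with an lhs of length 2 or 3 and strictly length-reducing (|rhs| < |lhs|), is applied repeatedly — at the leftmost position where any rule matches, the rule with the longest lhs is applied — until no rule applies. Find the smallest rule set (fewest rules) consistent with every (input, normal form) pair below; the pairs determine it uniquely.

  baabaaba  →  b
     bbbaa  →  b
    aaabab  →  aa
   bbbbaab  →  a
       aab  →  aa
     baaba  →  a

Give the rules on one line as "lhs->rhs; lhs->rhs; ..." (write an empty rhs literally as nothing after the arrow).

aaa->b; ab->a; bb->a

  | baabaaba => baaaaba => bbaba => aaba => aaa => b
  | bbbaa => abaa => aaa => b
  | aaabab => bbab => aab => aa
  | bbbbaab => abbaab => abaab => aaab => bb => a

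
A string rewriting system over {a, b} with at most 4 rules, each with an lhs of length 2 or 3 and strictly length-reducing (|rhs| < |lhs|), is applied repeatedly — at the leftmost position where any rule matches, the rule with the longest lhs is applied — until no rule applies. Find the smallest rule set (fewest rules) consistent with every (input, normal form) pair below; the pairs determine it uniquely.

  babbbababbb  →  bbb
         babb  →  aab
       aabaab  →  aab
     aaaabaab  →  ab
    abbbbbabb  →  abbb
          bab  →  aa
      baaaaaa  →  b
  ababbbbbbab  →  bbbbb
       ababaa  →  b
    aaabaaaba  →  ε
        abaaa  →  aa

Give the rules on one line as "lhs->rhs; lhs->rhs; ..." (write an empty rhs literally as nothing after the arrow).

  | babbbababbb => aabbababbb => aabaaabbb => aaabbb => bbb
  | babb => aab
  | aabaab => aab
  | aaaabaab => abaab => ab

aaa->; aba->; ba->b; bab->aa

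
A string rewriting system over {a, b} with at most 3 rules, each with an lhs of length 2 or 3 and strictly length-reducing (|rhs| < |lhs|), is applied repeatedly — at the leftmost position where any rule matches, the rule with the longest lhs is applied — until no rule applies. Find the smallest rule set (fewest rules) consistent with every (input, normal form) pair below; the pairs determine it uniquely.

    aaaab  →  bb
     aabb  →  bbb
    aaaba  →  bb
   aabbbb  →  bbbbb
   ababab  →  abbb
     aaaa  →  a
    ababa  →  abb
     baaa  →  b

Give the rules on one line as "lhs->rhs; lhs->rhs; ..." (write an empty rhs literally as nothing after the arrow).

  | aaaab => aaab => aab => bb
  | aabb => bbb
  | aaaba => aaba => bba => bb
  | aabbbb => bbbbb

aa->a; aab->bb; ba->b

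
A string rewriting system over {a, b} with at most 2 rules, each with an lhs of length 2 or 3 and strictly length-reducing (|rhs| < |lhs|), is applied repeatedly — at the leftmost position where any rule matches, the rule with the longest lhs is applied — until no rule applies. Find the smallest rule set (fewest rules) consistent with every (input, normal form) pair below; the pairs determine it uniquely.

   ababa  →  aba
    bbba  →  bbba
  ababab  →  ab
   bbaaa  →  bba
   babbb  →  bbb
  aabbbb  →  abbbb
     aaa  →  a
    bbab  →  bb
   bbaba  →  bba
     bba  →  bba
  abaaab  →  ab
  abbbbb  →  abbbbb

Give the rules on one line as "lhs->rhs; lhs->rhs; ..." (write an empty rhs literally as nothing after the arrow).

  | ababa => aba
  | bbba
  | ababab => abab => ab
  | bbaaa => bbaa => bba

aa->a; bab->b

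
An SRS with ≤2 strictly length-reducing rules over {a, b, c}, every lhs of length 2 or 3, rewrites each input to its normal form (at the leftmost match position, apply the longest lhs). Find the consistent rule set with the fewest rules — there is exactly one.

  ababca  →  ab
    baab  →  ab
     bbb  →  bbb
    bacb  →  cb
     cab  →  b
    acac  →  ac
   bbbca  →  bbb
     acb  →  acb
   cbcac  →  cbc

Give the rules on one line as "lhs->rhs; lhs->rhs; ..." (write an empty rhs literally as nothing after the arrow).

  | ababca => abca => ab
  | baab => ab
  | bbb
  | bacb => cb

ba->; ca->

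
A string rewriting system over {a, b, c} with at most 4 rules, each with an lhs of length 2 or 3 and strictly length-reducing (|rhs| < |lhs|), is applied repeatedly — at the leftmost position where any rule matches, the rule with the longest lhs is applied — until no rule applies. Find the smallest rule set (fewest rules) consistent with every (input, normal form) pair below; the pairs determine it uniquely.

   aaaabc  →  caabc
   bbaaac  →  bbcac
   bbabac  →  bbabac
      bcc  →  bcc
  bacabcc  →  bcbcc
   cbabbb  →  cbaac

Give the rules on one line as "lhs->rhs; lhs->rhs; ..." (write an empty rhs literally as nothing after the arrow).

  | aaaabc => caabc
  | bbaaac => bbcac
  | bbabac
  | bcc

aaa->ca; aca->c; bbb->ac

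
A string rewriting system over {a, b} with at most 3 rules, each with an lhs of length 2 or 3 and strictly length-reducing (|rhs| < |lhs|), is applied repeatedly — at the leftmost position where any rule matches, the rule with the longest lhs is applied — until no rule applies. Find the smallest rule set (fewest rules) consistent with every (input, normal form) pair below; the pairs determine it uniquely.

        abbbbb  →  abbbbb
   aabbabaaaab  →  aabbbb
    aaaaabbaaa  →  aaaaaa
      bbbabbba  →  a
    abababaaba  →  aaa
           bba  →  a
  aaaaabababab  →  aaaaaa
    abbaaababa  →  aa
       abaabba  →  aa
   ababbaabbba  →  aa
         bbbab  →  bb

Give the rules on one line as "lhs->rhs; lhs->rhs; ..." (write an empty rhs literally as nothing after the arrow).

  | abbbbb
  | aabbabaaaab => aabaaaab => aabbaab => aabbbb
  | aaaaabbaaa => aaaaabbba => aaaaabba => aaaaaba => aaaaaa
  | bbbabbba => bbbba => bbba => bba => ba => a

ba->a; baa->bb; bab->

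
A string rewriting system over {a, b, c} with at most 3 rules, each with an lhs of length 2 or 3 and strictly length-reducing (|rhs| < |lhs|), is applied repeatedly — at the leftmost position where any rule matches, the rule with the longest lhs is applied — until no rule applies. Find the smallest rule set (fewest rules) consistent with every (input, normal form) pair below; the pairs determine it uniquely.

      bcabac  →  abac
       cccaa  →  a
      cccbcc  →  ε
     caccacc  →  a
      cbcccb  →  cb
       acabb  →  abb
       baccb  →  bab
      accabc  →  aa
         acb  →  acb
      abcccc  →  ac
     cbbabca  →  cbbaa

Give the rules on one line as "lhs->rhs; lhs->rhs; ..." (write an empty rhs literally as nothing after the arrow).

bc->; ca->; cc->

  | bcabac => abac
  | cccaa => caa => a
  | cccbcc => cbcc => cc => ε
  | caccacc => ccacc => acc => a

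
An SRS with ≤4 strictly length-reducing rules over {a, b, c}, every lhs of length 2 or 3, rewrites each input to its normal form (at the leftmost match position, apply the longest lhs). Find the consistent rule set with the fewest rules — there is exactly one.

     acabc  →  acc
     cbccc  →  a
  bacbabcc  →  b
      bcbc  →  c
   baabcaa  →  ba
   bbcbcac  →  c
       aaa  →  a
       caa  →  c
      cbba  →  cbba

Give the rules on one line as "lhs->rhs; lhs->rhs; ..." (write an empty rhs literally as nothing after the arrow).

  | acabc => acc
  | cbccc => cacc => bc => a
  | bacbabcc => bacbcc => bacac => bab => b
  | bcbc => abc => c

aa->; ab->; bc->a; cac->b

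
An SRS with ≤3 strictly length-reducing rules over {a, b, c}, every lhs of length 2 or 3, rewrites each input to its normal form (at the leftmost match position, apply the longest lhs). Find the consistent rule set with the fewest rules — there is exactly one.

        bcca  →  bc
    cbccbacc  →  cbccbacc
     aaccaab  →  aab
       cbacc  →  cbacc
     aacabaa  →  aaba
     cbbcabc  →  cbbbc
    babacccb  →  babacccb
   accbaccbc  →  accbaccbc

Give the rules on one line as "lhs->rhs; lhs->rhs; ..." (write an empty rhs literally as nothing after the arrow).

  | bcca => bc
  | cbccbacc
  | aaccaab => aacab => aab
  | cbacc

baa->ba; ca->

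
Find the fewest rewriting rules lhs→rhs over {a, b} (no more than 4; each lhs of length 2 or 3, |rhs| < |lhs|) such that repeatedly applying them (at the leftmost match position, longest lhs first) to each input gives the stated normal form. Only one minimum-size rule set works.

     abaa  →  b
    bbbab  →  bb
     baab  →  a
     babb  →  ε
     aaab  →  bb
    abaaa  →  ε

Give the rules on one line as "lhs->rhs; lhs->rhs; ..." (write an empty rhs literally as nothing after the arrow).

  | abaa => aaa => b
  | bbbab => bbba => bb
  | baab => ab => a
  | babb => bab => ba => ε

aaa->b; ab->a; ba->; bab->ba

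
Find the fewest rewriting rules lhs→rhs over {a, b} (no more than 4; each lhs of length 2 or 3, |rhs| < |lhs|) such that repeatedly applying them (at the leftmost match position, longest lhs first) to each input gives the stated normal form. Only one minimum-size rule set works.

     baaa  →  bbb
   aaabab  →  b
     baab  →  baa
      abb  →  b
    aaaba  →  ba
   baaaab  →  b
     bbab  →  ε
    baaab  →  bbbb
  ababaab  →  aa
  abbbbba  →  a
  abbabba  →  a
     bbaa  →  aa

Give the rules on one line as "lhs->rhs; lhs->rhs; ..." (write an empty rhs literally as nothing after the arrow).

  | baaa => bbb
  | aaabab => bbbab => bab => b
  | baab => baa
  | abb => b

aaa->bb; aab->aa; ab->; bba->a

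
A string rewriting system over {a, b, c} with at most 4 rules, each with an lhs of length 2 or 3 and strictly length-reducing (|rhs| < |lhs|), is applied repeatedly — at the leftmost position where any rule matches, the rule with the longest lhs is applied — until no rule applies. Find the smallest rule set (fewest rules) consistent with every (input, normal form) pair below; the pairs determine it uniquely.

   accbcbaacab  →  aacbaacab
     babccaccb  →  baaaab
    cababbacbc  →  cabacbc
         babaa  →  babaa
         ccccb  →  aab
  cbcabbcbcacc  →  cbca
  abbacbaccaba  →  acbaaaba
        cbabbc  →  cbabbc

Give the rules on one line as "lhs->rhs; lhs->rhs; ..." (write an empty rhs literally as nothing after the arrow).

  | accbcbaacab => aabcbaacab => aacbaacab
  | babccaccb => baccaccb => baaaccb => baaaab
  | cababbacbc => cabacbc
  | babaa

abc->ac; bba->; cac->ba; cc->a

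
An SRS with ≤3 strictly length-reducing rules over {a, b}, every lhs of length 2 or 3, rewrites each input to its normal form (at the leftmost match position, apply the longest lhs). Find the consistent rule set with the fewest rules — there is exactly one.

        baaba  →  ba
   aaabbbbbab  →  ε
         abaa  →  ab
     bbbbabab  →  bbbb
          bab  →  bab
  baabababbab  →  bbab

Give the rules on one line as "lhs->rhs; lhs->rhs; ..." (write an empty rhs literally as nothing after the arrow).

aba->ab; abb->; baa->

  | baaba => ba
  | aaabbbbbab => aabbbab => abab => abb => ε
  | abaa => aba => ab
  | bbbbabab => bbbbabb => bbbb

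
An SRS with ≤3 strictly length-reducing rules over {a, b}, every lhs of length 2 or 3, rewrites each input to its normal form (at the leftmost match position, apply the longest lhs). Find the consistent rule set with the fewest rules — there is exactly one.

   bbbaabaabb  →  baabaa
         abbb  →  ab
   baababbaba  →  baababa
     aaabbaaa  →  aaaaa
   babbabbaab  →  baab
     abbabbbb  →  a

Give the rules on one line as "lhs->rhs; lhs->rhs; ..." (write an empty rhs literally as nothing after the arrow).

bb->; bba->

  | bbbaabaabb => baabaabb => baabaa
  | abbb => ab
  | baababbaba => baababa
  | aaabbaaa => aaaaa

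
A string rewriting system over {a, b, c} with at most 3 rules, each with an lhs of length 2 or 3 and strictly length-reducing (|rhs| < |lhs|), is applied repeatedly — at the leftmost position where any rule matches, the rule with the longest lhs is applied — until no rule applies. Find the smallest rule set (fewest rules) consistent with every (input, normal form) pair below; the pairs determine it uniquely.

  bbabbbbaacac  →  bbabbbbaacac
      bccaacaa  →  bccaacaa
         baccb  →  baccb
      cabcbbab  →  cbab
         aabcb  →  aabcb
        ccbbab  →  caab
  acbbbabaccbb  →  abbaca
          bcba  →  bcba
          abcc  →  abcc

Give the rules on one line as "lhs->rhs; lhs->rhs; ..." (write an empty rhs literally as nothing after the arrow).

  | bbabbbbaacac
  | bccaacaa
  | baccb
  | cabcbbab => cabaab => cbab

aba->b; cbb->a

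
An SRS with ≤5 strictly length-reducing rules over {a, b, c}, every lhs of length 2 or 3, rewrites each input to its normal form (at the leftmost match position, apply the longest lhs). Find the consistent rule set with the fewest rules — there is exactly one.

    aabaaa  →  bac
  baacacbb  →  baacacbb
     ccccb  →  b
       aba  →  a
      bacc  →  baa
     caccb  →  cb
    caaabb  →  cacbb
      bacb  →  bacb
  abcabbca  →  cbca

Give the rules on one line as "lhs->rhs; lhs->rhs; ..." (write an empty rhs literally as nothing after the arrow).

  | aabaaa => baaa => bac
  | baacacbb
  | ccccb => accb => aab => b
  | aba => a

aaa->ac; aab->b; ab->; cc->a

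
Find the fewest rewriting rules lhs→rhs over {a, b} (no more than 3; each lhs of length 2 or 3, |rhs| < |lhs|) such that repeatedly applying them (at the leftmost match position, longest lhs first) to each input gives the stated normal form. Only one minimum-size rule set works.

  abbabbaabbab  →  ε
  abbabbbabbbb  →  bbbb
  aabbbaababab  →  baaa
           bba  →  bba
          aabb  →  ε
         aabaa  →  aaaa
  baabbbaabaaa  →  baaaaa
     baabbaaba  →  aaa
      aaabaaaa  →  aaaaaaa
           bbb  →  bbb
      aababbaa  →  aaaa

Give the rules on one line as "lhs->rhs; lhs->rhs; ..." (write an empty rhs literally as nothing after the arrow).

ab->; aba->aa; bab->

  | abbabbaabbab => babbaabbab => baabbab => babab => ab => ε
  | abbabbbabbbb => babbbabbbb => bbabbbb => bbbb
  | aabbbaababab => abbaababab => baababab => baaabab => baaaab => baaa
  | bba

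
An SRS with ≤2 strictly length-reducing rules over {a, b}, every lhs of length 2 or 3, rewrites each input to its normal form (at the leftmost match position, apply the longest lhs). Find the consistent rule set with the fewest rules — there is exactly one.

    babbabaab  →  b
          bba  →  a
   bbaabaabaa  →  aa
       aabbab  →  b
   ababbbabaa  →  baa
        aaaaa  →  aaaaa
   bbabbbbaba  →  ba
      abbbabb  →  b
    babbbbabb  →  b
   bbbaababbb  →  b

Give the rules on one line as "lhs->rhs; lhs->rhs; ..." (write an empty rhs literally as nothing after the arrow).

  | babbabaab => bbbabaab => babaab => bbaab => aab => ab => b
  | bba => a
  | bbaabaabaa => aabaabaa => abaabaa => baabaa => babaa => bbaa => aa
  | aabbab => abbab => bbab => ab => b

ab->b; bb->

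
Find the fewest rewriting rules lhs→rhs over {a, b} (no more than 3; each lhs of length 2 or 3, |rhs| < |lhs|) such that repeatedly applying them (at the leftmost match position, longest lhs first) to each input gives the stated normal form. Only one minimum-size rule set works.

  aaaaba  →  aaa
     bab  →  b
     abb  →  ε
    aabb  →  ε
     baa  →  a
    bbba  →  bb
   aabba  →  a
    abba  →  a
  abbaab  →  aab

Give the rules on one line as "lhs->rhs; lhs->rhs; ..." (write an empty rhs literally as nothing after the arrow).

aba->; abb->ba; ba->

  | aaaaba => aaa
  | bab => b
  | abb => ba => ε
  | aabb => aba => ε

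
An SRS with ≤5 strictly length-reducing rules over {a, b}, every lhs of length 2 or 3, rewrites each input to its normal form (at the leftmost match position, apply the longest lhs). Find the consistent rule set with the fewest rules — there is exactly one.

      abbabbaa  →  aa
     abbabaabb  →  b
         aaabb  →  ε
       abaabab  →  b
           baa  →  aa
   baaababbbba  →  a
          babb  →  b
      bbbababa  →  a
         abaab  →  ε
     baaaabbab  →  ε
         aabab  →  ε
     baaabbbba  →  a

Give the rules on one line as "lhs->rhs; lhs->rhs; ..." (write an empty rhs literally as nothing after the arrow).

  | abbabbaa => babbaa => abbaa => baa => aa
  | abbabaabb => babaabb => abaabb => abb => b
  | aaabb => ab => ε
  | abaabab => abab => b

aab->; ab->; aba->; ba->a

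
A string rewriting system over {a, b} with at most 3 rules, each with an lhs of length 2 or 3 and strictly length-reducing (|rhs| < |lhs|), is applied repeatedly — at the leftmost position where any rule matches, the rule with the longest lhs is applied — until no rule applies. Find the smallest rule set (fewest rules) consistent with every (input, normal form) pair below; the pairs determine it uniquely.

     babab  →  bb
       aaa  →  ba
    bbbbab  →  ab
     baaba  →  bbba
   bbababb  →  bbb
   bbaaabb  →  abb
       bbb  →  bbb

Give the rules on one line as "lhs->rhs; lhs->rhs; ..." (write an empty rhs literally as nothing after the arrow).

aa->b; bab->ab

  | babab => abab => aab => bb
  | aaa => ba
  | bbbbab => bbbab => bbab => bab => ab
  | baaba => bbba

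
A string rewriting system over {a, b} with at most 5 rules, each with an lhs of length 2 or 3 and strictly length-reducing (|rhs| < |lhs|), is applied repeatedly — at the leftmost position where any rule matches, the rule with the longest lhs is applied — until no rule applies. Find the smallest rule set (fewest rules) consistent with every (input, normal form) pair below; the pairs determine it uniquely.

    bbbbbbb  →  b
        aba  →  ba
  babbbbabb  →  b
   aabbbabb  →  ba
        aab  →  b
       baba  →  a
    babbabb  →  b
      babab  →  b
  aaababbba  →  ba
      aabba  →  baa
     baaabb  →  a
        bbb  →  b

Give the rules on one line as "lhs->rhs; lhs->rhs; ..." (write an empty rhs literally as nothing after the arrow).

  | bbbbbbb => bbbbbb => bbbbb => bbbb => bbb => bb => b
  | aba => ba
  | babbbbabb => bbbabb => bbabb => babb => b
  | aabbbabb => abababb => bababb => abb => ba

ab->b; abb->ba; bab->; bb->b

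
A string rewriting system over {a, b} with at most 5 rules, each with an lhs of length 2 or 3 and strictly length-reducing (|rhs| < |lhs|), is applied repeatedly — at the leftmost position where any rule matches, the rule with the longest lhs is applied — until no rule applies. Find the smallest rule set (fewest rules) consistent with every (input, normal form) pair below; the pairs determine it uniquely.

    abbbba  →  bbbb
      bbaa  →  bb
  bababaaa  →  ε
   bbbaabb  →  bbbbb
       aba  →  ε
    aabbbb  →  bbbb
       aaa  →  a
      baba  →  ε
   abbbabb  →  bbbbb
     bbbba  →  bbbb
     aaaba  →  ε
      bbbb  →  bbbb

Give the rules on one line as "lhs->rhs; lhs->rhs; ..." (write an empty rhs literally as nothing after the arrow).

aa->; ab->b; ba->; bba->bb

  | abbbba => bbbba => bbbb
  | bbaa => bba => bb
  | bababaaa => babaaa => baaa => aa => ε
  | bbbaabb => bbbabb => bbbbb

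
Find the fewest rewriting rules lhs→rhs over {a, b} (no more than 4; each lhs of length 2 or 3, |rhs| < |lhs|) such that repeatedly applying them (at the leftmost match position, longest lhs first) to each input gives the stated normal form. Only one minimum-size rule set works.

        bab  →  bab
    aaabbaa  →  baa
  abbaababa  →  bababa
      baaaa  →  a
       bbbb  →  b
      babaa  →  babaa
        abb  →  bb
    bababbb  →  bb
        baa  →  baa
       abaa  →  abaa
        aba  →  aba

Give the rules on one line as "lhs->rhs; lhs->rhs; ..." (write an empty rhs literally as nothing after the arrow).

aaa->bb; abb->bb; bba->b; bbb->

  | bab
  | aaabbaa => bbbbaa => baa
  | abbaababa => bbaababa => bababa
  | baaaa => bbba => a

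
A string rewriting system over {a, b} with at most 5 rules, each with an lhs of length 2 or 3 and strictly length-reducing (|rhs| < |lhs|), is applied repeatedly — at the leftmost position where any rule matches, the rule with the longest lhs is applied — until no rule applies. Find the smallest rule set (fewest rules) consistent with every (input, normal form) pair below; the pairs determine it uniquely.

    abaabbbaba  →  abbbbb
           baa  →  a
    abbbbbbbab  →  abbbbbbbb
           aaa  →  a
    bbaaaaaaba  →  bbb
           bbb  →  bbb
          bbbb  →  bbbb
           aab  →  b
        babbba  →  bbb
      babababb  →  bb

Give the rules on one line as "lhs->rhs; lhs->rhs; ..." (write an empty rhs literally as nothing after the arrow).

  | abaabbbaba => ababbbaba => abbbbaba => abbbbba => abbbbb
  | baa => a
  | abbbbbbbab => abbbbbbbb
  | aaa => a

aa->; aba->ab; ba->; bba->bb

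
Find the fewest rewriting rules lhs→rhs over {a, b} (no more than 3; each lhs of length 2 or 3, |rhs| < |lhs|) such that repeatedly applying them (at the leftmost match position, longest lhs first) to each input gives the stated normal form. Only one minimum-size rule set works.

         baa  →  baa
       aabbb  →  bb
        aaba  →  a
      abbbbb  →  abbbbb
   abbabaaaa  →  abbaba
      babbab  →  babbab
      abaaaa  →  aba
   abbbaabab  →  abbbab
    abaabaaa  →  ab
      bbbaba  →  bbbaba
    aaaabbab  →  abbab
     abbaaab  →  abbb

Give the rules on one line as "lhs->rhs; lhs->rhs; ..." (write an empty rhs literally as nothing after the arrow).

aaa->; aab->

  | baa
  | aabbb => bb
  | aaba => a
  | abbbbb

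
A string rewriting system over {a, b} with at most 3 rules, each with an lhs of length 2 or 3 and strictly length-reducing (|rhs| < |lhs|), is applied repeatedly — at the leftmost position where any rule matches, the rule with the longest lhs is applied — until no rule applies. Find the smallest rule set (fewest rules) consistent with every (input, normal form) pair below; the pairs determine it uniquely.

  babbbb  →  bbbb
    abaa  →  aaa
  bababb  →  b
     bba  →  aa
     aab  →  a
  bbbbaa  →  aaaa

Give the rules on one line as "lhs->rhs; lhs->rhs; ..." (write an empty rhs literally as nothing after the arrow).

  | babbbb => bbbb
  | abaa => aaa
  | bababb => baabb => bab => b
  | bba => aa

ab->; aba->aa; bba->aa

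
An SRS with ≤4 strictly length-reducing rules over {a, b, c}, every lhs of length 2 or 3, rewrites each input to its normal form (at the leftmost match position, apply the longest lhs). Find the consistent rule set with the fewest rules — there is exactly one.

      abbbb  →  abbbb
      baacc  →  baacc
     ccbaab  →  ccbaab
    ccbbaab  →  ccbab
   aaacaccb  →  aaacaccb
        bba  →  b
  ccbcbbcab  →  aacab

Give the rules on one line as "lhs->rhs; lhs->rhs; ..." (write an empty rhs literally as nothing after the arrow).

  | abbbb
  | baacc
  | ccbaab
  | ccbbaab => ccbab

bba->b; bc->c; ccc->aa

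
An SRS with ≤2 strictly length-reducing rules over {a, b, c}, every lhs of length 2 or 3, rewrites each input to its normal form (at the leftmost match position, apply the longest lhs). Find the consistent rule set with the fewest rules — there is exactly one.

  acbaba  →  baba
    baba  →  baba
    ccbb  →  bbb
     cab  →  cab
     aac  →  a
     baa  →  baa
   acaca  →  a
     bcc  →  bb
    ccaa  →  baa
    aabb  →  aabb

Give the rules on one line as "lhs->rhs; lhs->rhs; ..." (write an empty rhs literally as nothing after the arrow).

ac->; cc->b

  | acbaba => baba
  | baba
  | ccbb => bbb
  | cab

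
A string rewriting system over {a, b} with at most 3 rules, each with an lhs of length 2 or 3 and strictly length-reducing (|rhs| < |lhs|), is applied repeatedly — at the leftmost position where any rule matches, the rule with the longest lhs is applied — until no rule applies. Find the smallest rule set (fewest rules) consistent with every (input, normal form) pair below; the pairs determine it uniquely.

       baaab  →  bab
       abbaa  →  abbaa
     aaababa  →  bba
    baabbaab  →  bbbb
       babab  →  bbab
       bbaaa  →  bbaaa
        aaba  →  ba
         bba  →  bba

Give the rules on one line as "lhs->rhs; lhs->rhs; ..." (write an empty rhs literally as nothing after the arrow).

aab->b; aba->ba

  | baaab => bab
  | abbaa
  | aaababa => ababa => baba => bba
  | baabbaab => bbbaab => bbbb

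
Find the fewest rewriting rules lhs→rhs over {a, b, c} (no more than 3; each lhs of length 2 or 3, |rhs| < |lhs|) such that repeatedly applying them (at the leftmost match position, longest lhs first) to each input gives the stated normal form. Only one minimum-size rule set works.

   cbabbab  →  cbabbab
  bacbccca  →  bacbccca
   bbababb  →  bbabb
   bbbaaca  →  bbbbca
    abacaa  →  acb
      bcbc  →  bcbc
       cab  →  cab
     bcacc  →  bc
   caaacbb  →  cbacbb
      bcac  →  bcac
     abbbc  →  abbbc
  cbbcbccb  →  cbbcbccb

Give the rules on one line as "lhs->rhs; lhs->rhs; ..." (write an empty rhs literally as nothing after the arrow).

  | cbabbab
  | bacbccca
  | bbababb => bbabb
  | bbbaaca => bbbbca

aa->b; aba->a; acc->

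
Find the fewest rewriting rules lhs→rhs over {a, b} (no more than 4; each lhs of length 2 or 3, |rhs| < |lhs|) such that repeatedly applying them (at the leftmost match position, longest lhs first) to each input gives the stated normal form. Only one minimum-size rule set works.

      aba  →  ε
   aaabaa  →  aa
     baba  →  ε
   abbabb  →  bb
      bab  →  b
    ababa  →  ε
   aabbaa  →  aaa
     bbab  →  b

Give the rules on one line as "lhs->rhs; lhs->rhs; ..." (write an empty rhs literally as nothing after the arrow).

  | aba => ba => ε
  | aaabaa => aabaa => abaa => baa => aa
  | baba => ba => ε
  | abbabb => bbabb => aabb => abb => bb

ab->b; ba->; baa->aa; bba->aa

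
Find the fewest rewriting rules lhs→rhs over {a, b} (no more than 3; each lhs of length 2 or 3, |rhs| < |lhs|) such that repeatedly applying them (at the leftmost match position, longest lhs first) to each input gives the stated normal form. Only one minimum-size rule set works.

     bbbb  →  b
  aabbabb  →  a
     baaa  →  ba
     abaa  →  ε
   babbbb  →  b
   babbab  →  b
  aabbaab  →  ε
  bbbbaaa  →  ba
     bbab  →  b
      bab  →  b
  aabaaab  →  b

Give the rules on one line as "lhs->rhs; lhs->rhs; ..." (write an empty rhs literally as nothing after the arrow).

  | bbbb => abb => b
  | aabbabb => bbabb => aabb => bb => a
  | baaa => ba
  | abaa => aa => ε

aa->; ab->; bb->a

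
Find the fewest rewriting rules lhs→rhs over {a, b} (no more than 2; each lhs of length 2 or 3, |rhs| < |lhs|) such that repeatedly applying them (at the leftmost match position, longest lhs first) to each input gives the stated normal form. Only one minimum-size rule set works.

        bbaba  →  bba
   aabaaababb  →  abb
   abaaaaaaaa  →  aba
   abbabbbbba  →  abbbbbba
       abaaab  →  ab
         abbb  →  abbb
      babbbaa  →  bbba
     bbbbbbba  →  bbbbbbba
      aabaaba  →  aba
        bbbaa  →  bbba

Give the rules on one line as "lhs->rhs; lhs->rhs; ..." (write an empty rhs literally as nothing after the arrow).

aa->a; bab->b

  | bbaba => bba
  | aabaaababb => abaaababb => abaababb => abababb => ababb => abb
  | abaaaaaaaa => abaaaaaaa => abaaaaaa => abaaaaa => abaaaa => abaaa => abaa => aba
  | abbabbbbba => abbbbbba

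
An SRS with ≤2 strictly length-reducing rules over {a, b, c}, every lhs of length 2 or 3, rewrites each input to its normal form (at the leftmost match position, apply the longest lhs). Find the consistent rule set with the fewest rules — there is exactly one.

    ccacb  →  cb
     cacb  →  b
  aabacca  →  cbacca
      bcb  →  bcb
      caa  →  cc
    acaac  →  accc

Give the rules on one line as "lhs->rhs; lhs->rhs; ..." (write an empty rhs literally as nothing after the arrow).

aa->c; cac->

  | ccacb => cb
  | cacb => b
  | aabacca => cbacca
  | bcb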